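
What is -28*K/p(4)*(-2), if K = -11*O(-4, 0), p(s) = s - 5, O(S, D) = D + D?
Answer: 0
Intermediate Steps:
O(S, D) = 2*D
p(s) = -5 + s
K = 0 (K = -22*0 = -11*0 = 0)
-28*K/p(4)*(-2) = -0/(-5 + 4)*(-2) = -0/(-1)*(-2) = -0*(-1)*(-2) = -28*0*(-2) = 0*(-2) = 0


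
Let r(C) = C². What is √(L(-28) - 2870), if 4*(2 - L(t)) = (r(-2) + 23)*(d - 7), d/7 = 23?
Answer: I*√15630/2 ≈ 62.51*I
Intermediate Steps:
d = 161 (d = 7*23 = 161)
L(t) = -2075/2 (L(t) = 2 - ((-2)² + 23)*(161 - 7)/4 = 2 - (4 + 23)*154/4 = 2 - 27*154/4 = 2 - ¼*4158 = 2 - 2079/2 = -2075/2)
√(L(-28) - 2870) = √(-2075/2 - 2870) = √(-7815/2) = I*√15630/2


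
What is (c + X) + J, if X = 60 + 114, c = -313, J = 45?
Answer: -94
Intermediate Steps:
X = 174
(c + X) + J = (-313 + 174) + 45 = -139 + 45 = -94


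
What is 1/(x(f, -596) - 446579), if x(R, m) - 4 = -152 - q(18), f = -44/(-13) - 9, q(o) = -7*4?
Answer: -1/446699 ≈ -2.2386e-6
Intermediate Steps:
q(o) = -28
f = -73/13 (f = -44*(-1)/13 - 9 = -4*(-11/13) - 9 = 44/13 - 9 = -73/13 ≈ -5.6154)
x(R, m) = -120 (x(R, m) = 4 + (-152 - 1*(-28)) = 4 + (-152 + 28) = 4 - 124 = -120)
1/(x(f, -596) - 446579) = 1/(-120 - 446579) = 1/(-446699) = -1/446699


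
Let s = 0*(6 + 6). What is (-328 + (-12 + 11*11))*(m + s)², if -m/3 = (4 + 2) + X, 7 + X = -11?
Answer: -283824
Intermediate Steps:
X = -18 (X = -7 - 11 = -18)
m = 36 (m = -3*((4 + 2) - 18) = -3*(6 - 18) = -3*(-12) = 36)
s = 0 (s = 0*12 = 0)
(-328 + (-12 + 11*11))*(m + s)² = (-328 + (-12 + 11*11))*(36 + 0)² = (-328 + (-12 + 121))*36² = (-328 + 109)*1296 = -219*1296 = -283824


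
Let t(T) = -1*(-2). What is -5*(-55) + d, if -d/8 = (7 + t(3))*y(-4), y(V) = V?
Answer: 563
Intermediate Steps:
t(T) = 2
d = 288 (d = -8*(7 + 2)*(-4) = -72*(-4) = -8*(-36) = 288)
-5*(-55) + d = -5*(-55) + 288 = 275 + 288 = 563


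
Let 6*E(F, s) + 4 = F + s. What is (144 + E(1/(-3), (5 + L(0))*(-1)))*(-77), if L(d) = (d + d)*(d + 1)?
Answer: -98714/9 ≈ -10968.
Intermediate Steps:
L(d) = 2*d*(1 + d) (L(d) = (2*d)*(1 + d) = 2*d*(1 + d))
E(F, s) = -⅔ + F/6 + s/6 (E(F, s) = -⅔ + (F + s)/6 = -⅔ + (F/6 + s/6) = -⅔ + F/6 + s/6)
(144 + E(1/(-3), (5 + L(0))*(-1)))*(-77) = (144 + (-⅔ + (⅙)/(-3) + ((5 + 2*0*(1 + 0))*(-1))/6))*(-77) = (144 + (-⅔ + (⅙)*(-⅓) + ((5 + 2*0*1)*(-1))/6))*(-77) = (144 + (-⅔ - 1/18 + ((5 + 0)*(-1))/6))*(-77) = (144 + (-⅔ - 1/18 + (5*(-1))/6))*(-77) = (144 + (-⅔ - 1/18 + (⅙)*(-5)))*(-77) = (144 + (-⅔ - 1/18 - ⅚))*(-77) = (144 - 14/9)*(-77) = (1282/9)*(-77) = -98714/9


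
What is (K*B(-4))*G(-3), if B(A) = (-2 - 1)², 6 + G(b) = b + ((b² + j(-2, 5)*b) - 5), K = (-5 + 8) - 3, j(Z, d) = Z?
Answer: 0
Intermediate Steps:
K = 0 (K = 3 - 3 = 0)
G(b) = -11 + b² - b (G(b) = -6 + (b + ((b² - 2*b) - 5)) = -6 + (b + (-5 + b² - 2*b)) = -6 + (-5 + b² - b) = -11 + b² - b)
B(A) = 9 (B(A) = (-3)² = 9)
(K*B(-4))*G(-3) = (0*9)*(-11 + (-3)² - 1*(-3)) = 0*(-11 + 9 + 3) = 0*1 = 0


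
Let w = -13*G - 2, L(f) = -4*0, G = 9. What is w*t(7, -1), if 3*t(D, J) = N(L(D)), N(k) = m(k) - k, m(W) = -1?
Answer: 119/3 ≈ 39.667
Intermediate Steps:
L(f) = 0
N(k) = -1 - k
t(D, J) = -⅓ (t(D, J) = (-1 - 1*0)/3 = (-1 + 0)/3 = (⅓)*(-1) = -⅓)
w = -119 (w = -13*9 - 2 = -117 - 2 = -119)
w*t(7, -1) = -119*(-⅓) = 119/3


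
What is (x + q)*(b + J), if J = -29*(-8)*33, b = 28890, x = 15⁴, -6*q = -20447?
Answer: 1974683927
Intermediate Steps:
q = 20447/6 (q = -⅙*(-20447) = 20447/6 ≈ 3407.8)
x = 50625
J = 7656 (J = 232*33 = 7656)
(x + q)*(b + J) = (50625 + 20447/6)*(28890 + 7656) = (324197/6)*36546 = 1974683927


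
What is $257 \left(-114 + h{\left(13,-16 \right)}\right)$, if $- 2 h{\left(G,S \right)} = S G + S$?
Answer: $-514$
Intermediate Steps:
$h{\left(G,S \right)} = - \frac{S}{2} - \frac{G S}{2}$ ($h{\left(G,S \right)} = - \frac{S G + S}{2} = - \frac{G S + S}{2} = - \frac{S + G S}{2} = - \frac{S}{2} - \frac{G S}{2}$)
$257 \left(-114 + h{\left(13,-16 \right)}\right) = 257 \left(-114 - - 8 \left(1 + 13\right)\right) = 257 \left(-114 - \left(-8\right) 14\right) = 257 \left(-114 + 112\right) = 257 \left(-2\right) = -514$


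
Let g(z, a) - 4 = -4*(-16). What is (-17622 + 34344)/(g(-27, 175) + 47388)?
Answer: 8361/23728 ≈ 0.35237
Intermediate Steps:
g(z, a) = 68 (g(z, a) = 4 - 4*(-16) = 4 + 64 = 68)
(-17622 + 34344)/(g(-27, 175) + 47388) = (-17622 + 34344)/(68 + 47388) = 16722/47456 = 16722*(1/47456) = 8361/23728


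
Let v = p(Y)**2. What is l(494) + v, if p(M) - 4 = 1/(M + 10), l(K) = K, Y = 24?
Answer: 589833/1156 ≈ 510.24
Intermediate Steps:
p(M) = 4 + 1/(10 + M) (p(M) = 4 + 1/(M + 10) = 4 + 1/(10 + M))
v = 18769/1156 (v = ((41 + 4*24)/(10 + 24))**2 = ((41 + 96)/34)**2 = ((1/34)*137)**2 = (137/34)**2 = 18769/1156 ≈ 16.236)
l(494) + v = 494 + 18769/1156 = 589833/1156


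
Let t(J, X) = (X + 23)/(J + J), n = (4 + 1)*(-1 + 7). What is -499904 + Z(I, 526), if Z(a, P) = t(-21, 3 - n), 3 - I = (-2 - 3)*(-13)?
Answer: -10497982/21 ≈ -4.9990e+5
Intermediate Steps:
I = -62 (I = 3 - (-2 - 3)*(-13) = 3 - (-5)*(-13) = 3 - 1*65 = 3 - 65 = -62)
n = 30 (n = 5*6 = 30)
t(J, X) = (23 + X)/(2*J) (t(J, X) = (23 + X)/((2*J)) = (23 + X)*(1/(2*J)) = (23 + X)/(2*J))
Z(a, P) = 2/21 (Z(a, P) = (1/2)*(23 + (3 - 1*30))/(-21) = (1/2)*(-1/21)*(23 + (3 - 30)) = (1/2)*(-1/21)*(23 - 27) = (1/2)*(-1/21)*(-4) = 2/21)
-499904 + Z(I, 526) = -499904 + 2/21 = -10497982/21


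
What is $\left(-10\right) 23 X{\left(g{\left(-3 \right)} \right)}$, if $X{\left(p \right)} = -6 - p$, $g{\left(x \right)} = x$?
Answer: $690$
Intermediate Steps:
$\left(-10\right) 23 X{\left(g{\left(-3 \right)} \right)} = \left(-10\right) 23 \left(-6 - -3\right) = - 230 \left(-6 + 3\right) = \left(-230\right) \left(-3\right) = 690$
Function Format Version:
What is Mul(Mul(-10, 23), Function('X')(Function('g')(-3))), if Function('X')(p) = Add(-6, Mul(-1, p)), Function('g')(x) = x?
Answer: 690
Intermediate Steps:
Mul(Mul(-10, 23), Function('X')(Function('g')(-3))) = Mul(Mul(-10, 23), Add(-6, Mul(-1, -3))) = Mul(-230, Add(-6, 3)) = Mul(-230, -3) = 690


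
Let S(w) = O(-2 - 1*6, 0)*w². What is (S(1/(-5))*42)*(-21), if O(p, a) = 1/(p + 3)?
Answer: 882/125 ≈ 7.0560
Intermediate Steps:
O(p, a) = 1/(3 + p)
S(w) = -w²/5 (S(w) = w²/(3 + (-2 - 1*6)) = w²/(3 + (-2 - 6)) = w²/(3 - 8) = w²/(-5) = -w²/5)
(S(1/(-5))*42)*(-21) = (-(1/(-5))²/5*42)*(-21) = (-(-⅕)²/5*42)*(-21) = (-⅕*1/25*42)*(-21) = -1/125*42*(-21) = -42/125*(-21) = 882/125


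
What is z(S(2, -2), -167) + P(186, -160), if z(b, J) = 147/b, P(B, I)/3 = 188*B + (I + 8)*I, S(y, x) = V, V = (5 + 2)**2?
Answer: 177867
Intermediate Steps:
V = 49 (V = 7**2 = 49)
S(y, x) = 49
P(B, I) = 564*B + 3*I*(8 + I) (P(B, I) = 3*(188*B + (I + 8)*I) = 3*(188*B + (8 + I)*I) = 3*(188*B + I*(8 + I)) = 564*B + 3*I*(8 + I))
z(S(2, -2), -167) + P(186, -160) = 147/49 + (3*(-160)**2 + 24*(-160) + 564*186) = 147*(1/49) + (3*25600 - 3840 + 104904) = 3 + (76800 - 3840 + 104904) = 3 + 177864 = 177867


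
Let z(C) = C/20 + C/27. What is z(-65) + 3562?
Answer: 384085/108 ≈ 3556.3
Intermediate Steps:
z(C) = 47*C/540 (z(C) = C*(1/20) + C*(1/27) = C/20 + C/27 = 47*C/540)
z(-65) + 3562 = (47/540)*(-65) + 3562 = -611/108 + 3562 = 384085/108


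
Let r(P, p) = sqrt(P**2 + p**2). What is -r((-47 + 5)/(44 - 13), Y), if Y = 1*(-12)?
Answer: -6*sqrt(3893)/31 ≈ -12.076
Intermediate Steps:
Y = -12
-r((-47 + 5)/(44 - 13), Y) = -sqrt(((-47 + 5)/(44 - 13))**2 + (-12)**2) = -sqrt((-42/31)**2 + 144) = -sqrt(1764/961 + 144) = -sqrt(140148/961) = -6*sqrt(3893)/31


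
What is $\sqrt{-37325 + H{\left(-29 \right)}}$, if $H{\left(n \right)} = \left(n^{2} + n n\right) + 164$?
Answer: $i \sqrt{35479} \approx 188.36 i$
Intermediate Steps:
$H{\left(n \right)} = 164 + 2 n^{2}$ ($H{\left(n \right)} = \left(n^{2} + n^{2}\right) + 164 = 2 n^{2} + 164 = 164 + 2 n^{2}$)
$\sqrt{-37325 + H{\left(-29 \right)}} = \sqrt{-37325 + \left(164 + 2 \left(-29\right)^{2}\right)} = \sqrt{-37325 + \left(164 + 2 \cdot 841\right)} = \sqrt{-37325 + \left(164 + 1682\right)} = \sqrt{-37325 + 1846} = \sqrt{-35479} = i \sqrt{35479}$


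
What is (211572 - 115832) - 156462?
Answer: -60722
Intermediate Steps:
(211572 - 115832) - 156462 = 95740 - 156462 = -60722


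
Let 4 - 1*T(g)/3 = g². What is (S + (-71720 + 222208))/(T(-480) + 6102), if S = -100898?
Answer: -8265/114181 ≈ -0.072385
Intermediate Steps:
T(g) = 12 - 3*g²
(S + (-71720 + 222208))/(T(-480) + 6102) = (-100898 + (-71720 + 222208))/((12 - 3*(-480)²) + 6102) = (-100898 + 150488)/((12 - 3*230400) + 6102) = 49590/((12 - 691200) + 6102) = 49590/(-691188 + 6102) = 49590/(-685086) = 49590*(-1/685086) = -8265/114181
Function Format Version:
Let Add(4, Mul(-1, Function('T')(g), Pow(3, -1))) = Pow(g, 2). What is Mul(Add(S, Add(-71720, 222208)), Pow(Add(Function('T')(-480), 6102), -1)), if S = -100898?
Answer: Rational(-8265, 114181) ≈ -0.072385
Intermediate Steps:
Function('T')(g) = Add(12, Mul(-3, Pow(g, 2)))
Mul(Add(S, Add(-71720, 222208)), Pow(Add(Function('T')(-480), 6102), -1)) = Mul(Add(-100898, Add(-71720, 222208)), Pow(Add(Add(12, Mul(-3, Pow(-480, 2))), 6102), -1)) = Mul(Add(-100898, 150488), Pow(Add(Add(12, Mul(-3, 230400)), 6102), -1)) = Mul(49590, Pow(Add(Add(12, -691200), 6102), -1)) = Mul(49590, Pow(Add(-691188, 6102), -1)) = Mul(49590, Pow(-685086, -1)) = Mul(49590, Rational(-1, 685086)) = Rational(-8265, 114181)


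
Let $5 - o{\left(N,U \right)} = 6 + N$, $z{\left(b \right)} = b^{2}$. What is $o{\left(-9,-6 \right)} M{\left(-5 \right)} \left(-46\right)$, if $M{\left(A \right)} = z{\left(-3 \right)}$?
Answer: $-3312$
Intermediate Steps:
$M{\left(A \right)} = 9$ ($M{\left(A \right)} = \left(-3\right)^{2} = 9$)
$o{\left(N,U \right)} = -1 - N$ ($o{\left(N,U \right)} = 5 - \left(6 + N\right) = -1 - N$)
$o{\left(-9,-6 \right)} M{\left(-5 \right)} \left(-46\right) = \left(-1 - -9\right) 9 \left(-46\right) = \left(-1 + 9\right) 9 \left(-46\right) = 8 \cdot 9 \left(-46\right) = 72 \left(-46\right) = -3312$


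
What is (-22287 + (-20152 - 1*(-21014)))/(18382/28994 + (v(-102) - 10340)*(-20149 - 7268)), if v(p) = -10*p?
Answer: -44371175/529195258553 ≈ -8.3847e-5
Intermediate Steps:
(-22287 + (-20152 - 1*(-21014)))/(18382/28994 + (v(-102) - 10340)*(-20149 - 7268)) = (-22287 + (-20152 - 1*(-21014)))/(18382/28994 + (-10*(-102) - 10340)*(-20149 - 7268)) = (-22287 + (-20152 + 21014))/(18382*(1/28994) + (1020 - 10340)*(-27417)) = (-22287 + 862)/(1313/2071 - 9320*(-27417)) = -21425/(1313/2071 + 255526440) = -21425/529195258553/2071 = -21425*2071/529195258553 = -44371175/529195258553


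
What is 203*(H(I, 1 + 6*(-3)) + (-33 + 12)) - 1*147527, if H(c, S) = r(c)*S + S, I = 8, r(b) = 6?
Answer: -175947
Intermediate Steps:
H(c, S) = 7*S (H(c, S) = 6*S + S = 7*S)
203*(H(I, 1 + 6*(-3)) + (-33 + 12)) - 1*147527 = 203*(7*(1 + 6*(-3)) + (-33 + 12)) - 1*147527 = 203*(7*(1 - 18) - 21) - 147527 = 203*(7*(-17) - 21) - 147527 = 203*(-119 - 21) - 147527 = 203*(-140) - 147527 = -28420 - 147527 = -175947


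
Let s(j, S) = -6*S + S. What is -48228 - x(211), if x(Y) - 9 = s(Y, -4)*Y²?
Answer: -938657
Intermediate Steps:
s(j, S) = -5*S
x(Y) = 9 + 20*Y² (x(Y) = 9 + (-5*(-4))*Y² = 9 + 20*Y²)
-48228 - x(211) = -48228 - (9 + 20*211²) = -48228 - (9 + 20*44521) = -48228 - (9 + 890420) = -48228 - 1*890429 = -48228 - 890429 = -938657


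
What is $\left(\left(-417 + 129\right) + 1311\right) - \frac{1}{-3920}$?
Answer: $\frac{4010161}{3920} \approx 1023.0$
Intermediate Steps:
$\left(\left(-417 + 129\right) + 1311\right) - \frac{1}{-3920} = \left(-288 + 1311\right) - - \frac{1}{3920} = 1023 + \frac{1}{3920} = \frac{4010161}{3920}$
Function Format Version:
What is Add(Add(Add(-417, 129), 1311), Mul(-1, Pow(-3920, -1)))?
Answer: Rational(4010161, 3920) ≈ 1023.0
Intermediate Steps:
Add(Add(Add(-417, 129), 1311), Mul(-1, Pow(-3920, -1))) = Add(Add(-288, 1311), Mul(-1, Rational(-1, 3920))) = Add(1023, Rational(1, 3920)) = Rational(4010161, 3920)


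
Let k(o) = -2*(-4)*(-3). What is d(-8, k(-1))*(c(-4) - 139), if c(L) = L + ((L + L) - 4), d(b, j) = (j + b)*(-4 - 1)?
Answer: -24800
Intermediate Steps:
k(o) = -24 (k(o) = 8*(-3) = -24)
d(b, j) = -5*b - 5*j (d(b, j) = (b + j)*(-5) = -5*b - 5*j)
c(L) = -4 + 3*L (c(L) = L + (2*L - 4) = L + (-4 + 2*L) = -4 + 3*L)
d(-8, k(-1))*(c(-4) - 139) = (-5*(-8) - 5*(-24))*((-4 + 3*(-4)) - 139) = (40 + 120)*((-4 - 12) - 139) = 160*(-16 - 139) = 160*(-155) = -24800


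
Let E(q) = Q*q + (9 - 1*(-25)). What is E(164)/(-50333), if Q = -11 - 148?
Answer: 26042/50333 ≈ 0.51739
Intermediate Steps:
Q = -159
E(q) = 34 - 159*q (E(q) = -159*q + (9 - 1*(-25)) = -159*q + (9 + 25) = -159*q + 34 = 34 - 159*q)
E(164)/(-50333) = (34 - 159*164)/(-50333) = (34 - 26076)*(-1/50333) = -26042*(-1/50333) = 26042/50333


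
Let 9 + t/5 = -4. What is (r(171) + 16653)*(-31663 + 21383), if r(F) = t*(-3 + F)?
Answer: -58935240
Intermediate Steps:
t = -65 (t = -45 + 5*(-4) = -45 - 20 = -65)
r(F) = 195 - 65*F (r(F) = -65*(-3 + F) = 195 - 65*F)
(r(171) + 16653)*(-31663 + 21383) = ((195 - 65*171) + 16653)*(-31663 + 21383) = ((195 - 11115) + 16653)*(-10280) = (-10920 + 16653)*(-10280) = 5733*(-10280) = -58935240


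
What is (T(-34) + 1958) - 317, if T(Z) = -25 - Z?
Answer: 1650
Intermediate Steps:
(T(-34) + 1958) - 317 = ((-25 - 1*(-34)) + 1958) - 317 = ((-25 + 34) + 1958) - 317 = (9 + 1958) - 317 = 1967 - 317 = 1650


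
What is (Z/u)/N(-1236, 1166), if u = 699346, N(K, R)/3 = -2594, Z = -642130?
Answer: 321065/2721155286 ≈ 0.00011799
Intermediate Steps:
N(K, R) = -7782 (N(K, R) = 3*(-2594) = -7782)
(Z/u)/N(-1236, 1166) = -642130/699346/(-7782) = -642130*1/699346*(-1/7782) = -321065/349673*(-1/7782) = 321065/2721155286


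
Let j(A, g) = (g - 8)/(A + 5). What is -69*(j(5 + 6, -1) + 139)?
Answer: -152835/16 ≈ -9552.2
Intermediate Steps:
j(A, g) = (-8 + g)/(5 + A)
-69*(j(5 + 6, -1) + 139) = -69*((-8 - 1)/(5 + (5 + 6)) + 139) = -69*(-9/(5 + 11) + 139) = -69*(-9/16 + 139) = -69*2215/16 = -152835/16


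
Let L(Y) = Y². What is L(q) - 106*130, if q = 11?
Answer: -13659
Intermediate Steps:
L(q) - 106*130 = 11² - 106*130 = 121 - 13780 = -13659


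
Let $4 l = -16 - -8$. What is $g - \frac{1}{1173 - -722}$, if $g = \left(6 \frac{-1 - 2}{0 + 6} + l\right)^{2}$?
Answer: $\frac{47374}{1895} \approx 24.999$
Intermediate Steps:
$l = -2$ ($l = \frac{-16 - -8}{4} = \frac{-16 + 8}{4} = \frac{1}{4} \left(-8\right) = -2$)
$g = 25$ ($g = \left(6 \frac{-1 - 2}{0 + 6} - 2\right)^{2} = \left(6 \left(- \frac{3}{6}\right) - 2\right)^{2} = \left(6 \left(\left(-3\right) \frac{1}{6}\right) - 2\right)^{2} = \left(6 \left(- \frac{1}{2}\right) - 2\right)^{2} = \left(-3 - 2\right)^{2} = \left(-5\right)^{2} = 25$)
$g - \frac{1}{1173 - -722} = 25 - \frac{1}{1173 - -722} = 25 - \frac{1}{1173 + 722} = 25 - \frac{1}{1895} = \frac{47374}{1895}$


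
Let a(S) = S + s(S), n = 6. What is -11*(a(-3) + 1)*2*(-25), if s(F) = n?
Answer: 2200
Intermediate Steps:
s(F) = 6
a(S) = 6 + S (a(S) = S + 6 = 6 + S)
-11*(a(-3) + 1)*2*(-25) = -11*((6 - 3) + 1)*2*(-25) = -11*(3 + 1)*2*(-25) = -44*2*(-25) = -11*8*(-25) = -88*(-25) = 2200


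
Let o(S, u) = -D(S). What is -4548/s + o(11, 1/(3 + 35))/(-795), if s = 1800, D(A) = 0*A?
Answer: -379/150 ≈ -2.5267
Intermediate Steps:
D(A) = 0
o(S, u) = 0 (o(S, u) = -1*0 = 0)
-4548/s + o(11, 1/(3 + 35))/(-795) = -4548/1800 + 0/(-795) = -4548*1/1800 + 0*(-1/795) = -379/150 + 0 = -379/150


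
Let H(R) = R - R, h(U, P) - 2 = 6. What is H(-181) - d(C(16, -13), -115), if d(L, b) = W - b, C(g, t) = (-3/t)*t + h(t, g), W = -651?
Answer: 536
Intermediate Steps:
h(U, P) = 8 (h(U, P) = 2 + 6 = 8)
C(g, t) = 5 (C(g, t) = (-3/t)*t + 8 = -3 + 8 = 5)
d(L, b) = -651 - b
H(R) = 0
H(-181) - d(C(16, -13), -115) = 0 - (-651 - 1*(-115)) = 0 - (-651 + 115) = 0 - 1*(-536) = 0 + 536 = 536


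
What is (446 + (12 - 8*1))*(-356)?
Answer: -160200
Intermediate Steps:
(446 + (12 - 8*1))*(-356) = (446 + (12 - 8))*(-356) = (446 + 4)*(-356) = 450*(-356) = -160200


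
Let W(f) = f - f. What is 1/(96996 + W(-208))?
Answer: 1/96996 ≈ 1.0310e-5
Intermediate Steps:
W(f) = 0
1/(96996 + W(-208)) = 1/(96996 + 0) = 1/96996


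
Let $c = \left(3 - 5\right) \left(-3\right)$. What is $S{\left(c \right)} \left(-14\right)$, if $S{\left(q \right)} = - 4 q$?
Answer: $336$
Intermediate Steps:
$c = 6$ ($c = \left(-2\right) \left(-3\right) = 6$)
$S{\left(c \right)} \left(-14\right) = \left(-4\right) 6 \left(-14\right) = \left(-24\right) \left(-14\right) = 336$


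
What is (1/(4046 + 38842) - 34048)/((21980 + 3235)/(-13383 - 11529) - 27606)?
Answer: 505246715558/409667300023 ≈ 1.2333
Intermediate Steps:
(1/(4046 + 38842) - 34048)/((21980 + 3235)/(-13383 - 11529) - 27606) = (1/42888 - 34048)/(25215/(-24912) - 27606) = (1/42888 - 34048)/(25215*(-1/24912) - 27606) = -1460250623/(42888*(-8405/8304 - 27606)) = -1460250623/(42888*(-229248629/8304)) = -1460250623/42888*(-8304/229248629) = 505246715558/409667300023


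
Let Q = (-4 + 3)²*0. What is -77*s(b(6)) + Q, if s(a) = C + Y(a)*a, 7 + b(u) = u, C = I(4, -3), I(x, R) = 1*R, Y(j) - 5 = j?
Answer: 539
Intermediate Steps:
Y(j) = 5 + j
I(x, R) = R
C = -3
b(u) = -7 + u
s(a) = -3 + a*(5 + a) (s(a) = -3 + (5 + a)*a = -3 + a*(5 + a))
Q = 0 (Q = (-1)²*0 = 1*0 = 0)
-77*s(b(6)) + Q = -77*(-3 + (-7 + 6)*(5 + (-7 + 6))) + 0 = -77*(-3 - (5 - 1)) + 0 = -77*(-3 - 1*4) + 0 = -77*(-3 - 4) + 0 = -77*(-7) + 0 = 539 + 0 = 539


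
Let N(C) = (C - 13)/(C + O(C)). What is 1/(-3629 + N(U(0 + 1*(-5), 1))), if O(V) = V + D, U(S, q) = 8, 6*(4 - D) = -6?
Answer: -21/76214 ≈ -0.00027554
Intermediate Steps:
D = 5 (D = 4 - ⅙*(-6) = 4 + 1 = 5)
O(V) = 5 + V (O(V) = V + 5 = 5 + V)
N(C) = (-13 + C)/(5 + 2*C) (N(C) = (C - 13)/(C + (5 + C)) = (-13 + C)/(5 + 2*C))
1/(-3629 + N(U(0 + 1*(-5), 1))) = 1/(-3629 + (-13 + 8)/(5 + 2*8)) = 1/(-3629 - 5/(5 + 16)) = 1/(-3629 - 5/21) = 1/(-76214/21) = -21/76214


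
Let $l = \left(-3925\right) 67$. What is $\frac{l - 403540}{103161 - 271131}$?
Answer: $\frac{133303}{33594} \approx 3.9681$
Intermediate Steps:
$l = -262975$
$\frac{l - 403540}{103161 - 271131} = \frac{-262975 - 403540}{103161 - 271131} = \frac{-262975 - 403540}{-167970} = \left(-262975 - 403540\right) \left(- \frac{1}{167970}\right) = \left(-666515\right) \left(- \frac{1}{167970}\right) = \frac{133303}{33594}$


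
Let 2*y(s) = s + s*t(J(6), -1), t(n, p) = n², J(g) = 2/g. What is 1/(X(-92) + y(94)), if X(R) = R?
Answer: -9/358 ≈ -0.025140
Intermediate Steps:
y(s) = 5*s/9 (y(s) = (s + s*(2/6)²)/2 = (s + s*(2*(⅙))²)/2 = (s + s*(⅓)²)/2 = (s + s*(⅑))/2 = (s + s/9)/2 = (10*s/9)/2 = 5*s/9)
1/(X(-92) + y(94)) = 1/(-92 + (5/9)*94) = 1/(-92 + 470/9) = 1/(-358/9) = -9/358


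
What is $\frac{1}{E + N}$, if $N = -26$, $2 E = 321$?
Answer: $\frac{2}{269} \approx 0.0074349$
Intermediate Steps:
$E = \frac{321}{2}$ ($E = \frac{1}{2} \cdot 321 = \frac{321}{2} \approx 160.5$)
$\frac{1}{E + N} = \frac{1}{\frac{321}{2} - 26} = \frac{1}{\frac{269}{2}} = \frac{2}{269}$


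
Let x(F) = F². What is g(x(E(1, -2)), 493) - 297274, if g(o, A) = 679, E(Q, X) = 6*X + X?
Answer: -296595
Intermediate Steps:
E(Q, X) = 7*X
g(x(E(1, -2)), 493) - 297274 = 679 - 297274 = -296595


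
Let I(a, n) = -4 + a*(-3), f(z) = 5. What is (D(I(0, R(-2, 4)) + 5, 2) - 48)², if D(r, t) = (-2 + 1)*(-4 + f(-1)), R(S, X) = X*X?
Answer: 2401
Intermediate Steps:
R(S, X) = X²
I(a, n) = -4 - 3*a
D(r, t) = -1 (D(r, t) = (-2 + 1)*(-4 + 5) = -1*1 = -1)
(D(I(0, R(-2, 4)) + 5, 2) - 48)² = (-1 - 48)² = (-49)² = 2401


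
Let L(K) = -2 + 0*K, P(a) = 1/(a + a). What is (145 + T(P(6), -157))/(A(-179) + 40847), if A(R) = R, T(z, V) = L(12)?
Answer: 143/40668 ≈ 0.0035163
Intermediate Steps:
P(a) = 1/(2*a)
L(K) = -2 (L(K) = -2 + 0 = -2)
T(z, V) = -2
(145 + T(P(6), -157))/(A(-179) + 40847) = (145 - 2)/(-179 + 40847) = 143/40668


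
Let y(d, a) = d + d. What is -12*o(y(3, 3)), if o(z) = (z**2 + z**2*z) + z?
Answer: -3096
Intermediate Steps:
y(d, a) = 2*d
o(z) = z + z**2 + z**3 (o(z) = (z**2 + z**3) + z = z + z**2 + z**3)
-12*o(y(3, 3)) = -12*2*3*(1 + 2*3 + (2*3)**2) = -72*(1 + 6 + 6**2) = -72*(1 + 6 + 36) = -72*43 = -12*258 = -3096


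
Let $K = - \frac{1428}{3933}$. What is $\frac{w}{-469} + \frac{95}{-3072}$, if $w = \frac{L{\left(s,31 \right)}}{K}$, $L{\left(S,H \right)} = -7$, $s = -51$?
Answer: $- \frac{1764283}{24493056} \approx -0.072032$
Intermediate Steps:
$K = - \frac{476}{1311}$ ($K = \left(-1428\right) \frac{1}{3933} = - \frac{476}{1311} \approx -0.36308$)
$w = \frac{1311}{68}$ ($w = - \frac{7}{- \frac{476}{1311}} = \left(-7\right) \left(- \frac{1311}{476}\right) = \frac{1311}{68} \approx 19.279$)
$\frac{w}{-469} + \frac{95}{-3072} = \frac{1311}{68 \left(-469\right)} + \frac{95}{-3072} = \frac{1311}{68} \left(- \frac{1}{469}\right) + 95 \left(- \frac{1}{3072}\right) = - \frac{1311}{31892} - \frac{95}{3072} = - \frac{1764283}{24493056}$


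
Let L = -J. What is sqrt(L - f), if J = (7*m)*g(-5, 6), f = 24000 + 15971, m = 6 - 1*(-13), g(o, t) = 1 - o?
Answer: I*sqrt(40769) ≈ 201.91*I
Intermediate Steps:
m = 19 (m = 6 + 13 = 19)
f = 39971
J = 798 (J = (7*19)*(1 - 1*(-5)) = 133*(1 + 5) = 133*6 = 798)
L = -798 (L = -1*798 = -798)
sqrt(L - f) = sqrt(-798 - 1*39971) = sqrt(-798 - 39971) = sqrt(-40769) = I*sqrt(40769)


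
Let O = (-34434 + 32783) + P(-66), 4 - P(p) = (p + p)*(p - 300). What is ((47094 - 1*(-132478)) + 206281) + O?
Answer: 335894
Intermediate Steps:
P(p) = 4 - 2*p*(-300 + p) (P(p) = 4 - (p + p)*(p - 300) = 4 - 2*p*(-300 + p))
O = -49959 (O = (-34434 + 32783) + (4 - 2*(-66)**2 + 600*(-66)) = -1651 + (4 - 2*4356 - 39600) = -1651 + (4 - 8712 - 39600) = -1651 - 48308 = -49959)
((47094 - 1*(-132478)) + 206281) + O = ((47094 - 1*(-132478)) + 206281) - 49959 = ((47094 + 132478) + 206281) - 49959 = (179572 + 206281) - 49959 = 385853 - 49959 = 335894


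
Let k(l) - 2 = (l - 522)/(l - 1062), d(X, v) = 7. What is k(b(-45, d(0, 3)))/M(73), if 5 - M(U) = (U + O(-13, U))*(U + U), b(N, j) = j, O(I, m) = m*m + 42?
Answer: -525/167706809 ≈ -3.1305e-6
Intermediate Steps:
O(I, m) = 42 + m² (O(I, m) = m² + 42 = 42 + m²)
M(U) = 5 - 2*U*(42 + U + U²) (M(U) = 5 - (U + (42 + U²))*(U + U) = 5 - (42 + U + U²)*2*U = 5 - 2*U*(42 + U + U²))
k(l) = 2 + (-522 + l)/(-1062 + l) (k(l) = 2 + (l - 522)/(l - 1062) = 2 + (-522 + l)/(-1062 + l))
k(b(-45, d(0, 3)))/M(73) = (3*(-882 + 7)/(-1062 + 7))/(5 - 2*73² - 2*73*(42 + 73²)) = (3*(-875)/(-1055))/(5 - 2*5329 - 2*73*(42 + 5329)) = (3*(-1/1055)*(-875))/(5 - 10658 - 2*73*5371) = 525/(211*(5 - 10658 - 784166)) = (525/211)/(-794819) = (525/211)*(-1/794819) = -525/167706809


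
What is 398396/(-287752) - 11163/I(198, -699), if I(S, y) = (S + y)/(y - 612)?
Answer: -350946814711/12013646 ≈ -29212.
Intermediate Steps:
I(S, y) = (S + y)/(-612 + y)
398396/(-287752) - 11163/I(198, -699) = 398396/(-287752) - 11163*(-612 - 699)/(198 - 699) = 398396*(-1/287752) - 11163/(-501/(-1311)) = -99599/71938 - 11163/((-1/1311*(-501))) = -99599/71938 - 11163/167/437 = -99599/71938 - 11163*437/167 = -99599/71938 - 4878231/167 = -350946814711/12013646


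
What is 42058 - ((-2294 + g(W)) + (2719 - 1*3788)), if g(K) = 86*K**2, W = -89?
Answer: -635785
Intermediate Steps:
42058 - ((-2294 + g(W)) + (2719 - 1*3788)) = 42058 - ((-2294 + 86*(-89)**2) + (2719 - 1*3788)) = 42058 - ((-2294 + 86*7921) + (2719 - 3788)) = 42058 - ((-2294 + 681206) - 1069) = 42058 - (678912 - 1069) = 42058 - 1*677843 = 42058 - 677843 = -635785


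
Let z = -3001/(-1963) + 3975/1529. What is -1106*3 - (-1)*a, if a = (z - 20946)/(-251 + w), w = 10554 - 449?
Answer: -49098114039866/14788030829 ≈ -3320.1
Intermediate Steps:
w = 10105
z = 12391454/3001427 (z = -3001*(-1/1963) + 3975*(1/1529) = 3001/1963 + 3975/1529 = 12391454/3001427 ≈ 4.1285)
a = -31427749244/14788030829 (a = (12391454/3001427 - 20946)/(-251 + 10105) = -62855498488/3001427/9854 = -62855498488/3001427*1/9854 = -31427749244/14788030829 ≈ -2.1252)
-1106*3 - (-1)*a = -1106*3 - (-1)*(-31427749244)/14788030829 = -3318 - 1*31427749244/14788030829 = -3318 - 31427749244/14788030829 = -49098114039866/14788030829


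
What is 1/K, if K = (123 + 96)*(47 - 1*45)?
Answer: 1/438 ≈ 0.0022831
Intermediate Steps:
K = 438 (K = 219*(47 - 45) = 219*2 = 438)
1/K = 1/438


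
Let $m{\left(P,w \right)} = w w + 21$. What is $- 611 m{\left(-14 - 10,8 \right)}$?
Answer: $-51935$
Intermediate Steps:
$m{\left(P,w \right)} = 21 + w^{2}$ ($m{\left(P,w \right)} = w^{2} + 21 = 21 + w^{2}$)
$- 611 m{\left(-14 - 10,8 \right)} = - 611 \left(21 + 8^{2}\right) = - 611 \left(21 + 64\right) = \left(-611\right) 85 = -51935$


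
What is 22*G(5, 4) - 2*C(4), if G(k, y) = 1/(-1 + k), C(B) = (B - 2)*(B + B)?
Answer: -53/2 ≈ -26.500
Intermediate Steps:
C(B) = 2*B*(-2 + B) (C(B) = (-2 + B)*(2*B) = 2*B*(-2 + B))
22*G(5, 4) - 2*C(4) = 22/(-1 + 5) - 4*4*(-2 + 4) = 22/4 - 4*4*2 = 22*(1/4) - 2*16 = 11/2 - 32 = -53/2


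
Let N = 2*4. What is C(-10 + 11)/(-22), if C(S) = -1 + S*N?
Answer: -7/22 ≈ -0.31818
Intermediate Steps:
N = 8
C(S) = -1 + 8*S (C(S) = -1 + S*8 = -1 + 8*S)
C(-10 + 11)/(-22) = (-1 + 8*(-10 + 11))/(-22) = (-1 + 8*1)*(-1/22) = (-1 + 8)*(-1/22) = 7*(-1/22) = -7/22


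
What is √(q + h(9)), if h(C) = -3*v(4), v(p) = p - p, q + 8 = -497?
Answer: I*√505 ≈ 22.472*I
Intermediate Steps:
q = -505 (q = -8 - 497 = -505)
v(p) = 0
h(C) = 0 (h(C) = -3*0 = 0)
√(q + h(9)) = √(-505 + 0) = √(-505) = I*√505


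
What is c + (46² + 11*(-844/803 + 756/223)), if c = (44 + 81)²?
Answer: 289224595/16279 ≈ 17767.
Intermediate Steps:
c = 15625 (c = 125² = 15625)
c + (46² + 11*(-844/803 + 756/223)) = 15625 + (46² + 11*(-844/803 + 756/223)) = 15625 + (2116 + 11*(-844*1/803 + 756*(1/223))) = 15625 + (2116 + 11*(-844/803 + 756/223)) = 15625 + (2116 + 11*(418856/179069)) = 15625 + (2116 + 418856/16279) = 15625 + 34865220/16279 = 289224595/16279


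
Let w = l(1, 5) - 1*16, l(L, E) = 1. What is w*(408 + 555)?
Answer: -14445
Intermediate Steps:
w = -15 (w = 1 - 1*16 = 1 - 16 = -15)
w*(408 + 555) = -15*(408 + 555) = -15*963 = -14445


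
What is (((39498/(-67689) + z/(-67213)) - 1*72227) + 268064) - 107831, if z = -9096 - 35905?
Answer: 133463598464719/1516526919 ≈ 88006.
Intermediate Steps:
z = -45001
(((39498/(-67689) + z/(-67213)) - 1*72227) + 268064) - 107831 = (((39498/(-67689) - 45001/(-67213)) - 1*72227) + 268064) - 107831 = (((39498*(-1/67689) - 45001*(-1/67213)) - 72227) + 268064) - 107831 = (((-13166/22563 + 45001/67213) - 72227) + 268064) - 107831 = ((130431205/1516526919 - 72227) + 268064) - 107831 = (-109534059347408/1516526919 + 268064) - 107831 = 296992212667408/1516526919 - 107831 = 133463598464719/1516526919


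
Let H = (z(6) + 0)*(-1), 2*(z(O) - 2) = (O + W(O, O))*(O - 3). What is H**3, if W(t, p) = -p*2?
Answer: 343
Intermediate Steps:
W(t, p) = -2*p
z(O) = 2 - O*(-3 + O)/2 (z(O) = 2 + ((O - 2*O)*(O - 3))/2 = 2 + ((-O)*(-3 + O))/2 = 2 + (-O*(-3 + O))/2 = 2 - O*(-3 + O)/2)
H = 7 (H = ((2 - 1/2*6**2 + (3/2)*6) + 0)*(-1) = ((2 - 1/2*36 + 9) + 0)*(-1) = ((2 - 18 + 9) + 0)*(-1) = (-7 + 0)*(-1) = -7*(-1) = 7)
H**3 = 7**3 = 343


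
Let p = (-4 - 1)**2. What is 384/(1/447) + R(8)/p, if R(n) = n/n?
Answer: 4291201/25 ≈ 1.7165e+5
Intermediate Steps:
R(n) = 1
p = 25 (p = (-5)**2 = 25)
384/(1/447) + R(8)/p = 384/(1/447) + 1/25 = 384/(1/447) + 1*(1/25) = 384*447 + 1/25 = 171648 + 1/25 = 4291201/25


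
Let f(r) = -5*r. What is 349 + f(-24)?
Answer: 469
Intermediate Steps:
f(r) = -5*r
349 + f(-24) = 349 - 5*(-24) = 349 + 120 = 469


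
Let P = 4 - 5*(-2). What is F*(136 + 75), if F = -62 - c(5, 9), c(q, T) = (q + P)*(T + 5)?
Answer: -69208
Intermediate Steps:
P = 14 (P = 4 - 1*(-10) = 4 + 10 = 14)
c(q, T) = (5 + T)*(14 + q) (c(q, T) = (q + 14)*(T + 5) = (14 + q)*(5 + T) = (5 + T)*(14 + q))
F = -328 (F = -62 - (70 + 5*5 + 14*9 + 9*5) = -62 - (70 + 25 + 126 + 45) = -62 - 1*266 = -62 - 266 = -328)
F*(136 + 75) = -328*(136 + 75) = -328*211 = -69208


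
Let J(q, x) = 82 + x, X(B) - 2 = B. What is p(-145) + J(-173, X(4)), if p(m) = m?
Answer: -57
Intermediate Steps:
X(B) = 2 + B
p(-145) + J(-173, X(4)) = -145 + (82 + (2 + 4)) = -145 + (82 + 6) = -145 + 88 = -57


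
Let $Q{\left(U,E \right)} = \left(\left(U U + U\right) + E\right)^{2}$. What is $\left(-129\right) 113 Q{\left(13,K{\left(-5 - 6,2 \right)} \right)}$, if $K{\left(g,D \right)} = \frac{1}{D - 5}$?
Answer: $- \frac{1443244475}{3} \approx -4.8108 \cdot 10^{8}$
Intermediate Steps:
$K{\left(g,D \right)} = \frac{1}{-5 + D}$
$Q{\left(U,E \right)} = \left(E + U + U^{2}\right)^{2}$ ($Q{\left(U,E \right)} = \left(\left(U^{2} + U\right) + E\right)^{2} = \left(\left(U + U^{2}\right) + E\right)^{2} = \left(E + U + U^{2}\right)^{2}$)
$\left(-129\right) 113 Q{\left(13,K{\left(-5 - 6,2 \right)} \right)} = \left(-129\right) 113 \left(\frac{1}{-5 + 2} + 13 + 13^{2}\right)^{2} = - 14577 \left(\frac{1}{-3} + 13 + 169\right)^{2} = - 14577 \left(- \frac{1}{3} + 13 + 169\right)^{2} = - 14577 \left(\frac{545}{3}\right)^{2} = \left(-14577\right) \frac{297025}{9} = - \frac{1443244475}{3}$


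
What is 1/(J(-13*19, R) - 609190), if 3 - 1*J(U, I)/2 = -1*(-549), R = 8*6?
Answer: -1/610282 ≈ -1.6386e-6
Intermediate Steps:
R = 48
J(U, I) = -1092 (J(U, I) = 6 - (-2)*(-549) = 6 - 2*549 = 6 - 1098 = -1092)
1/(J(-13*19, R) - 609190) = 1/(-1092 - 609190) = 1/(-610282) = -1/610282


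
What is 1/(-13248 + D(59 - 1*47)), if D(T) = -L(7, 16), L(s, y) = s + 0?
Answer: -1/13255 ≈ -7.5443e-5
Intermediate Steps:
L(s, y) = s
D(T) = -7 (D(T) = -1*7 = -7)
1/(-13248 + D(59 - 1*47)) = 1/(-13248 - 7) = 1/(-13255) = -1/13255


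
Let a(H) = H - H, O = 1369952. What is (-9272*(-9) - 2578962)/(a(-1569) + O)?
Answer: -1247757/684976 ≈ -1.8216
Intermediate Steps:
a(H) = 0
(-9272*(-9) - 2578962)/(a(-1569) + O) = (-9272*(-9) - 2578962)/(0 + 1369952) = (83448 - 2578962)/1369952 = -2495514*1/1369952 = -1247757/684976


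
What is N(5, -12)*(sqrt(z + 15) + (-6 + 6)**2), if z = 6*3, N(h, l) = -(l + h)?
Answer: 7*sqrt(33) ≈ 40.212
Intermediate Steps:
N(h, l) = -h - l (N(h, l) = -(h + l) = -h - l)
z = 18
N(5, -12)*(sqrt(z + 15) + (-6 + 6)**2) = (-1*5 - 1*(-12))*(sqrt(18 + 15) + (-6 + 6)**2) = (-5 + 12)*(sqrt(33) + 0**2) = 7*(sqrt(33) + 0) = 7*sqrt(33)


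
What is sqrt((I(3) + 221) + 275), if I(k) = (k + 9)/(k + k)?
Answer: sqrt(498) ≈ 22.316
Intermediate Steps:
I(k) = (9 + k)/(2*k) (I(k) = (9 + k)/((2*k)) = (9 + k)*(1/(2*k)) = (9 + k)/(2*k))
sqrt((I(3) + 221) + 275) = sqrt(((1/2)*(9 + 3)/3 + 221) + 275) = sqrt(((1/2)*(1/3)*12 + 221) + 275) = sqrt((2 + 221) + 275) = sqrt(223 + 275) = sqrt(498)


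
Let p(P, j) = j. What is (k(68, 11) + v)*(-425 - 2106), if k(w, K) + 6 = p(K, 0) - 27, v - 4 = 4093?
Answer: -10285984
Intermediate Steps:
v = 4097 (v = 4 + 4093 = 4097)
k(w, K) = -33 (k(w, K) = -6 + (0 - 27) = -6 - 27 = -33)
(k(68, 11) + v)*(-425 - 2106) = (-33 + 4097)*(-425 - 2106) = 4064*(-2531) = -10285984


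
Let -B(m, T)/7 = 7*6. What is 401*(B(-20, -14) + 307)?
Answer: 5213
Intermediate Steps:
B(m, T) = -294 (B(m, T) = -49*6 = -7*42 = -294)
401*(B(-20, -14) + 307) = 401*(-294 + 307) = 401*13 = 5213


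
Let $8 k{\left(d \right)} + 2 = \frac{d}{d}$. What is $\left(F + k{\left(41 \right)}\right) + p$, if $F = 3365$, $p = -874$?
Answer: $\frac{19927}{8} \approx 2490.9$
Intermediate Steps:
$k{\left(d \right)} = - \frac{1}{8}$ ($k{\left(d \right)} = - \frac{1}{4} + \frac{d \frac{1}{d}}{8} = - \frac{1}{4} + \frac{1}{8} \cdot 1 = - \frac{1}{4} + \frac{1}{8} = - \frac{1}{8}$)
$\left(F + k{\left(41 \right)}\right) + p = \left(3365 - \frac{1}{8}\right) - 874 = \frac{26919}{8} - 874 = \frac{19927}{8}$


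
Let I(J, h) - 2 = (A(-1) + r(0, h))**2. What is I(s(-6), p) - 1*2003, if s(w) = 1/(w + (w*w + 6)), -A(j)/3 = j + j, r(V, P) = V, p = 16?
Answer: -1965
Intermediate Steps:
A(j) = -6*j (A(j) = -3*(j + j) = -6*j)
s(w) = 1/(6 + w + w**2) (s(w) = 1/(w + (w**2 + 6)) = 1/(w + (6 + w**2)) = 1/(6 + w + w**2))
I(J, h) = 38 (I(J, h) = 2 + (-6*(-1) + 0)**2 = 2 + (6 + 0)**2 = 2 + 6**2 = 2 + 36 = 38)
I(s(-6), p) - 1*2003 = 38 - 1*2003 = 38 - 2003 = -1965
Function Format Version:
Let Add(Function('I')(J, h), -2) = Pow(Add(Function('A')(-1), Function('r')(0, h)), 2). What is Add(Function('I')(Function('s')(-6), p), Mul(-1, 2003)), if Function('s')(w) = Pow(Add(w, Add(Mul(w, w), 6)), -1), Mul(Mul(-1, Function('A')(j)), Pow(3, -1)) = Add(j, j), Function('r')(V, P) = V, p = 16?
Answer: -1965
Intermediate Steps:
Function('A')(j) = Mul(-6, j) (Function('A')(j) = Mul(-3, Add(j, j)) = Mul(-3, Mul(2, j)) = Mul(-6, j))
Function('s')(w) = Pow(Add(6, w, Pow(w, 2)), -1) (Function('s')(w) = Pow(Add(w, Add(Pow(w, 2), 6)), -1) = Pow(Add(w, Add(6, Pow(w, 2))), -1) = Pow(Add(6, w, Pow(w, 2)), -1))
Function('I')(J, h) = 38 (Function('I')(J, h) = Add(2, Pow(Add(Mul(-6, -1), 0), 2)) = Add(2, Pow(Add(6, 0), 2)) = Add(2, Pow(6, 2)) = Add(2, 36) = 38)
Add(Function('I')(Function('s')(-6), p), Mul(-1, 2003)) = Add(38, Mul(-1, 2003)) = Add(38, -2003) = -1965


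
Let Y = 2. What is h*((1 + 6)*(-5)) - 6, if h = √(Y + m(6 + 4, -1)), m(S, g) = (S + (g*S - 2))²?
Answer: -6 - 35*√6 ≈ -91.732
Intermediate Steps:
m(S, g) = (-2 + S + S*g)² (m(S, g) = (S + (S*g - 2))² = (S + (-2 + S*g))² = (-2 + S + S*g)²)
h = √6 (h = √(2 + (-2 + (6 + 4) + (6 + 4)*(-1))²) = √(2 + (-2 + 10 + 10*(-1))²) = √(2 + (-2 + 10 - 10)²) = √(2 + (-2)²) = √(2 + 4) = √6 ≈ 2.4495)
h*((1 + 6)*(-5)) - 6 = √6*((1 + 6)*(-5)) - 6 = √6*(7*(-5)) - 6 = √6*(-35) - 6 = -35*√6 - 6 = -6 - 35*√6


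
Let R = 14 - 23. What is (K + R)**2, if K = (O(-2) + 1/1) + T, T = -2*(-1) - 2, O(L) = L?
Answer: 100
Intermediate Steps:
T = 0 (T = 2 - 2 = 0)
R = -9
K = -1 (K = (-2 + 1/1) + 0 = (-2 + 1) + 0 = -1 + 0 = -1)
(K + R)**2 = (-1 - 9)**2 = (-10)**2 = 100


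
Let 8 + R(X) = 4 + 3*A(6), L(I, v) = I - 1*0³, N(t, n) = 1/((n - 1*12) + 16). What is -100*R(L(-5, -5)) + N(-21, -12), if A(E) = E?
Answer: -11201/8 ≈ -1400.1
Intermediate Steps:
N(t, n) = 1/(4 + n) (N(t, n) = 1/((n - 12) + 16) = 1/((-12 + n) + 16) = 1/(4 + n))
L(I, v) = I (L(I, v) = I - 1*0 = I + 0 = I)
R(X) = 14 (R(X) = -8 + (4 + 3*6) = -8 + (4 + 18) = -8 + 22 = 14)
-100*R(L(-5, -5)) + N(-21, -12) = -100*14 + 1/(4 - 12) = -1400 + 1/(-8) = -1400 - ⅛ = -11201/8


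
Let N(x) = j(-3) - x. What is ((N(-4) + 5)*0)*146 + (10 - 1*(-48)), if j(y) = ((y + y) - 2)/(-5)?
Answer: 58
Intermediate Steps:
j(y) = ⅖ - 2*y/5 (j(y) = (2*y - 2)*(-⅕) = (-2 + 2*y)*(-⅕) = ⅖ - 2*y/5)
N(x) = 8/5 - x (N(x) = (⅖ - ⅖*(-3)) - x = (⅖ + 6/5) - x = 8/5 - x)
((N(-4) + 5)*0)*146 + (10 - 1*(-48)) = (((8/5 - 1*(-4)) + 5)*0)*146 + (10 - 1*(-48)) = (((8/5 + 4) + 5)*0)*146 + (10 + 48) = ((28/5 + 5)*0)*146 + 58 = ((53/5)*0)*146 + 58 = 0*146 + 58 = 0 + 58 = 58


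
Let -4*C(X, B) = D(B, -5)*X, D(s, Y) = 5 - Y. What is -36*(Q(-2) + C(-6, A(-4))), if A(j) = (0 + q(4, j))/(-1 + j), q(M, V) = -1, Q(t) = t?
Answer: -468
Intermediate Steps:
A(j) = -1/(-1 + j) (A(j) = (0 - 1)/(-1 + j) = -1/(-1 + j))
C(X, B) = -5*X/2 (C(X, B) = -(5 - 1*(-5))*X/4 = -(5 + 5)*X/4 = -5*X/2)
-36*(Q(-2) + C(-6, A(-4))) = -36*(-2 - 5/2*(-6)) = -36*(-2 + 15) = -36*13 = -468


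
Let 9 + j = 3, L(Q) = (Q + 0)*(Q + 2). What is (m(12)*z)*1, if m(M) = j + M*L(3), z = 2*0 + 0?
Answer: 0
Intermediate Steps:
L(Q) = Q*(2 + Q)
z = 0 (z = 0 + 0 = 0)
j = -6 (j = -9 + 3 = -6)
m(M) = -6 + 15*M (m(M) = -6 + M*(3*(2 + 3)) = -6 + M*(3*5) = -6 + M*15 = -6 + 15*M)
(m(12)*z)*1 = ((-6 + 15*12)*0)*1 = ((-6 + 180)*0)*1 = (174*0)*1 = 0*1 = 0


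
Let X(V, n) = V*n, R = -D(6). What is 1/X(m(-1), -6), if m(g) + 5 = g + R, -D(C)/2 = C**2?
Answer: -1/396 ≈ -0.0025253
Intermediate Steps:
D(C) = -2*C**2
R = 72 (R = -(-2)*6**2 = -(-2)*36 = -1*(-72) = 72)
m(g) = 67 + g (m(g) = -5 + (g + 72) = -5 + (72 + g) = 67 + g)
1/X(m(-1), -6) = 1/((67 - 1)*(-6)) = 1/(66*(-6)) = 1/(-396) = -1/396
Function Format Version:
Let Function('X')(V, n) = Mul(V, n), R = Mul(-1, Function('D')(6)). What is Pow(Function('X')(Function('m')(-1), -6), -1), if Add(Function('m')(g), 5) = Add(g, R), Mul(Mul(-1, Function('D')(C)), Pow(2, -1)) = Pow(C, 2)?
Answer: Rational(-1, 396) ≈ -0.0025253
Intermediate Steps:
Function('D')(C) = Mul(-2, Pow(C, 2))
R = 72 (R = Mul(-1, Mul(-2, Pow(6, 2))) = Mul(-1, Mul(-2, 36)) = Mul(-1, -72) = 72)
Function('m')(g) = Add(67, g) (Function('m')(g) = Add(-5, Add(g, 72)) = Add(-5, Add(72, g)) = Add(67, g))
Pow(Function('X')(Function('m')(-1), -6), -1) = Pow(Mul(Add(67, -1), -6), -1) = Pow(Mul(66, -6), -1) = Pow(-396, -1) = Rational(-1, 396)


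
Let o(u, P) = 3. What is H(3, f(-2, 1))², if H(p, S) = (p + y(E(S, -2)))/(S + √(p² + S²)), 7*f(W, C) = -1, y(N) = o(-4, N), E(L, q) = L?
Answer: 1764/(1 - √442)² ≈ 4.3995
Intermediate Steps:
y(N) = 3
f(W, C) = -⅐ (f(W, C) = (⅐)*(-1) = -⅐)
H(p, S) = (3 + p)/(S + √(S² + p²)) (H(p, S) = (p + 3)/(S + √(p² + S²)) = (3 + p)/(S + √(S² + p²)))
H(3, f(-2, 1))² = ((3 + 3)/(-⅐ + √((-⅐)² + 3²)))² = (6/(-⅐ + √(1/49 + 9)))² = (6/(-⅐ + √(442/49)))² = (6/(-⅐ + √442/7))² = 36/(-⅐ + √442/7)²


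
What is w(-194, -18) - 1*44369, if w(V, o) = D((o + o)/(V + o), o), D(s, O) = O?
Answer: -44387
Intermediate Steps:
w(V, o) = o
w(-194, -18) - 1*44369 = -18 - 1*44369 = -18 - 44369 = -44387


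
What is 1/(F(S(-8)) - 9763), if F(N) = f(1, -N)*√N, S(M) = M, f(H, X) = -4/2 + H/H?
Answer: I/(-9763*I + 2*√2) ≈ -0.00010243 + 2.9674e-8*I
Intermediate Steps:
f(H, X) = -1 (f(H, X) = -4*½ + 1 = -2 + 1 = -1)
F(N) = -√N
1/(F(S(-8)) - 9763) = 1/(-√(-8) - 9763) = 1/(-2*I*√2 - 9763) = 1/(-9763 - 2*I*√2)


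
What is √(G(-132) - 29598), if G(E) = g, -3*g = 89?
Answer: I*√266649/3 ≈ 172.13*I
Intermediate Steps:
g = -89/3 (g = -⅓*89 = -89/3 ≈ -29.667)
G(E) = -89/3
√(G(-132) - 29598) = √(-89/3 - 29598) = √(-88883/3) = I*√266649/3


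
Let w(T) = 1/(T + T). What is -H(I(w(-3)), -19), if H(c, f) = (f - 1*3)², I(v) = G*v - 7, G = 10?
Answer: -484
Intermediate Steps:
w(T) = 1/(2*T)
I(v) = -7 + 10*v (I(v) = 10*v - 7 = -7 + 10*v)
H(c, f) = (-3 + f)² (H(c, f) = (f - 3)² = (-3 + f)²)
-H(I(w(-3)), -19) = -(-3 - 19)² = -1*(-22)² = -1*484 = -484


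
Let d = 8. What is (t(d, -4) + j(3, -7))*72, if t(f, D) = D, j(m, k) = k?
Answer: -792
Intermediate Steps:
(t(d, -4) + j(3, -7))*72 = (-4 - 7)*72 = -11*72 = -792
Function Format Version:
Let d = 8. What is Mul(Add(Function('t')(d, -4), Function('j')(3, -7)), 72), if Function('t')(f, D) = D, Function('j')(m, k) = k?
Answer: -792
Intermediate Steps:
Mul(Add(Function('t')(d, -4), Function('j')(3, -7)), 72) = Mul(Add(-4, -7), 72) = Mul(-11, 72) = -792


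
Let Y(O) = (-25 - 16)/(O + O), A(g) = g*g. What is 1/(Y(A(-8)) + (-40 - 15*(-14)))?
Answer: 128/21719 ≈ 0.0058935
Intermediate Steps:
A(g) = g²
Y(O) = -41/(2*O) (Y(O) = -41*1/(2*O) = -41/(2*O))
1/(Y(A(-8)) + (-40 - 15*(-14))) = 1/(-41/(2*((-8)²)) + (-40 - 15*(-14))) = 1/(-41/2/64 + (-40 + 210)) = 1/(-41/2*1/64 + 170) = 1/(-41/128 + 170) = 1/(21719/128) = 128/21719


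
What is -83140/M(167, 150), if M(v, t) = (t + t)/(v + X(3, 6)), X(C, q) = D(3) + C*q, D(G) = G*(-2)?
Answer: -744103/15 ≈ -49607.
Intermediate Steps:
D(G) = -2*G
X(C, q) = -6 + C*q (X(C, q) = -2*3 + C*q = -6 + C*q)
M(v, t) = 2*t/(12 + v) (M(v, t) = (t + t)/(v + (-6 + 3*6)) = (2*t)/(v + (-6 + 18)) = (2*t)/(v + 12) = (2*t)/(12 + v) = 2*t/(12 + v))
-83140/M(167, 150) = -83140/(2*150/(12 + 167)) = -83140/(2*150/179) = -83140/(2*150*(1/179)) = -83140/300/179 = -83140*179/300 = -744103/15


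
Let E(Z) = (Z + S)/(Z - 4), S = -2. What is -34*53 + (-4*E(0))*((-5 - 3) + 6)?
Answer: -1798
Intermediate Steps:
E(Z) = (-2 + Z)/(-4 + Z) (E(Z) = (Z - 2)/(Z - 4) = (-2 + Z)/(-4 + Z))
-34*53 + (-4*E(0))*((-5 - 3) + 6) = -34*53 + (-4*(-2 + 0)/(-4 + 0))*((-5 - 3) + 6) = -1802 + (-4*(-2)/(-4))*(-8 + 6) = -1802 - (-1)*(-2)*(-2) = -1802 - 4*½*(-2) = -1802 - 2*(-2) = -1802 + 4 = -1798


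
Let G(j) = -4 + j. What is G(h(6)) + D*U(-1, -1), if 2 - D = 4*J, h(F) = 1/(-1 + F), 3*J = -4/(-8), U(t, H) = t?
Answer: -77/15 ≈ -5.1333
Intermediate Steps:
J = 1/6 (J = (-4/(-8))/3 = (-4*(-1/8))/3 = (1/3)*(1/2) = 1/6 ≈ 0.16667)
D = 4/3 (D = 2 - 4/6 = 2 - 1*2/3 = 2 - 2/3 = 4/3 ≈ 1.3333)
G(h(6)) + D*U(-1, -1) = (-4 + 1/(-1 + 6)) + (4/3)*(-1) = (-4 + 1/5) - 4/3 = -19/5 - 4/3 = -77/15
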